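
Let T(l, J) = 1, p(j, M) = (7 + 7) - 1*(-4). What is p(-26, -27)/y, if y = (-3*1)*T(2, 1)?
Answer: -6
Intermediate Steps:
p(j, M) = 18 (p(j, M) = 14 + 4 = 18)
y = -3 (y = -3*1*1 = -3*1 = -3)
p(-26, -27)/y = 18/(-3) = 18*(-⅓) = -6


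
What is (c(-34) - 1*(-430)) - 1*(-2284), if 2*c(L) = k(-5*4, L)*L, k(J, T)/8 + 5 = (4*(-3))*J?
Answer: -29246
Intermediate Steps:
k(J, T) = -40 - 96*J (k(J, T) = -40 + 8*((4*(-3))*J) = -40 + 8*(-12*J) = -40 - 96*J)
c(L) = 940*L (c(L) = ((-40 - (-480)*4)*L)/2 = ((-40 - 96*(-20))*L)/2 = ((-40 + 1920)*L)/2 = (1880*L)/2 = 940*L)
(c(-34) - 1*(-430)) - 1*(-2284) = (940*(-34) - 1*(-430)) - 1*(-2284) = (-31960 + 430) + 2284 = -31530 + 2284 = -29246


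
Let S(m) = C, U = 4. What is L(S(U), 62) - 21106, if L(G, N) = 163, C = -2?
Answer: -20943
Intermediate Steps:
S(m) = -2
L(S(U), 62) - 21106 = 163 - 21106 = -20943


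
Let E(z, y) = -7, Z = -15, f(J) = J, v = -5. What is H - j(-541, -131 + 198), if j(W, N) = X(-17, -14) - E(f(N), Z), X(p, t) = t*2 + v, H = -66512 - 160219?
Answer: -226705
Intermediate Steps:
H = -226731
X(p, t) = -5 + 2*t (X(p, t) = t*2 - 5 = 2*t - 5 = -5 + 2*t)
j(W, N) = -26 (j(W, N) = (-5 + 2*(-14)) - 1*(-7) = (-5 - 28) + 7 = -33 + 7 = -26)
H - j(-541, -131 + 198) = -226731 - 1*(-26) = -226731 + 26 = -226705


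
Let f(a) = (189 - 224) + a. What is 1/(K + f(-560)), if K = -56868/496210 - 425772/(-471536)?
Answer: -2249816140/1336866978157 ≈ -0.0016829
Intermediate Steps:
f(a) = -35 + a
K = 1773625143/2249816140 (K = -56868*1/496210 - 425772*(-1/471536) = -28434/248105 + 106443/117884 = 1773625143/2249816140 ≈ 0.78834)
1/(K + f(-560)) = 1/(1773625143/2249816140 + (-35 - 560)) = 1/(1773625143/2249816140 - 595) = 1/(-1336866978157/2249816140) = -2249816140/1336866978157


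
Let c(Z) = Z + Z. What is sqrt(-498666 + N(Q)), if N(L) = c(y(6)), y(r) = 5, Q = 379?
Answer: 4*I*sqrt(31166) ≈ 706.16*I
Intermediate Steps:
c(Z) = 2*Z
N(L) = 10 (N(L) = 2*5 = 10)
sqrt(-498666 + N(Q)) = sqrt(-498666 + 10) = sqrt(-498656) = 4*I*sqrt(31166)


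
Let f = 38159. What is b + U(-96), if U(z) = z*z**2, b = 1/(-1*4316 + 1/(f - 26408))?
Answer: -44871434415591/50717315 ≈ -8.8474e+5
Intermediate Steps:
b = -11751/50717315 (b = 1/(-1*4316 + 1/(38159 - 26408)) = 1/(-4316 + 1/11751) = 1/(-50717315/11751) = -11751/50717315 ≈ -0.00023170)
U(z) = z**3
b + U(-96) = -11751/50717315 + (-96)**3 = -11751/50717315 - 884736 = -44871434415591/50717315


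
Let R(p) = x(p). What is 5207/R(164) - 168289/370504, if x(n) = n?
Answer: 11595213/370504 ≈ 31.296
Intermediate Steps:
R(p) = p
5207/R(164) - 168289/370504 = 5207/164 - 168289/370504 = 5207*(1/164) - 168289*1/370504 = 127/4 - 168289/370504 = 11595213/370504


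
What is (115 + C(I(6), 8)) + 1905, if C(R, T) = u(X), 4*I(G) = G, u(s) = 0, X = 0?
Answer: 2020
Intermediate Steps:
I(G) = G/4
C(R, T) = 0
(115 + C(I(6), 8)) + 1905 = (115 + 0) + 1905 = 115 + 1905 = 2020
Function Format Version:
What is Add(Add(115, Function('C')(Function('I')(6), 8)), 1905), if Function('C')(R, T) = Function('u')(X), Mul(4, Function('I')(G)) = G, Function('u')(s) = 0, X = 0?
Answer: 2020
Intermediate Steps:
Function('I')(G) = Mul(Rational(1, 4), G)
Function('C')(R, T) = 0
Add(Add(115, Function('C')(Function('I')(6), 8)), 1905) = Add(Add(115, 0), 1905) = Add(115, 1905) = 2020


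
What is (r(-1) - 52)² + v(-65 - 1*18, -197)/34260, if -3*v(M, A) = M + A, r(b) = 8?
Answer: 9949118/5139 ≈ 1936.0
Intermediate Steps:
v(M, A) = -A/3 - M/3 (v(M, A) = -(M + A)/3 = -(A + M)/3 = -A/3 - M/3)
(r(-1) - 52)² + v(-65 - 1*18, -197)/34260 = (8 - 52)² + (-⅓*(-197) - (-65 - 1*18)/3)/34260 = (-44)² + (197/3 - (-65 - 18)/3)*(1/34260) = 1936 + (197/3 - ⅓*(-83))*(1/34260) = 1936 + (197/3 + 83/3)*(1/34260) = 1936 + (280/3)*(1/34260) = 1936 + 14/5139 = 9949118/5139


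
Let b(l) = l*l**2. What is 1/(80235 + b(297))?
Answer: 1/26278308 ≈ 3.8054e-8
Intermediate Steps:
b(l) = l**3
1/(80235 + b(297)) = 1/(80235 + 297**3) = 1/(80235 + 26198073) = 1/26278308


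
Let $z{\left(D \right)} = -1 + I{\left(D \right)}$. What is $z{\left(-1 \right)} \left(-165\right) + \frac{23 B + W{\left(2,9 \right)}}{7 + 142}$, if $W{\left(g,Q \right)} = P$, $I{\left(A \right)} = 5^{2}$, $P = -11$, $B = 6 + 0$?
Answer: $- \frac{589913}{149} \approx -3959.1$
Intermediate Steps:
$B = 6$
$I{\left(A \right)} = 25$
$z{\left(D \right)} = 24$ ($z{\left(D \right)} = -1 + 25 = 24$)
$W{\left(g,Q \right)} = -11$
$z{\left(-1 \right)} \left(-165\right) + \frac{23 B + W{\left(2,9 \right)}}{7 + 142} = 24 \left(-165\right) + \frac{23 \cdot 6 - 11}{7 + 142} = -3960 + \frac{138 - 11}{149} = -3960 + 127 \cdot \frac{1}{149} = -3960 + \frac{127}{149} = - \frac{589913}{149}$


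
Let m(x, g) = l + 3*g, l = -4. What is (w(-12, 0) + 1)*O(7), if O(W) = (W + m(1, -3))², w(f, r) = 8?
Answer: 324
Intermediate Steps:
m(x, g) = -4 + 3*g
O(W) = (-13 + W)² (O(W) = (W + (-4 + 3*(-3)))² = (W + (-4 - 9))² = (W - 13)² = (-13 + W)²)
(w(-12, 0) + 1)*O(7) = (8 + 1)*(-13 + 7)² = 9*(-6)² = 9*36 = 324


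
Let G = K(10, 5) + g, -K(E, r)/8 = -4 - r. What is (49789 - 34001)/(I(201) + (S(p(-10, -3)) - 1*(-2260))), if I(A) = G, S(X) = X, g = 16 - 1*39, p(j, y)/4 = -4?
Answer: 15788/2293 ≈ 6.8853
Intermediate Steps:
p(j, y) = -16 (p(j, y) = 4*(-4) = -16)
g = -23 (g = 16 - 39 = -23)
K(E, r) = 32 + 8*r (K(E, r) = -8*(-4 - r) = 32 + 8*r)
G = 49 (G = (32 + 8*5) - 23 = (32 + 40) - 23 = 72 - 23 = 49)
I(A) = 49
(49789 - 34001)/(I(201) + (S(p(-10, -3)) - 1*(-2260))) = (49789 - 34001)/(49 + (-16 - 1*(-2260))) = 15788/(49 + (-16 + 2260)) = 15788/(49 + 2244) = 15788/2293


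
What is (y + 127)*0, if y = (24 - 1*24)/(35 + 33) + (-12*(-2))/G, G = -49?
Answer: 0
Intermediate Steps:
y = -24/49 (y = (24 - 1*24)/(35 + 33) - 12*(-2)/(-49) = (24 - 24)/68 + 24*(-1/49) = 0*(1/68) - 24/49 = 0 - 24/49 = -24/49 ≈ -0.48980)
(y + 127)*0 = (-24/49 + 127)*0 = (6199/49)*0 = 0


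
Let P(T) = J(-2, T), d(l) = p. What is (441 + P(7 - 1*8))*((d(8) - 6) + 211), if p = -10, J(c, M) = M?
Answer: 85800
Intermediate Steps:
d(l) = -10
P(T) = T
(441 + P(7 - 1*8))*((d(8) - 6) + 211) = (441 + (7 - 1*8))*((-10 - 6) + 211) = (441 + (7 - 8))*(-16 + 211) = (441 - 1)*195 = 440*195 = 85800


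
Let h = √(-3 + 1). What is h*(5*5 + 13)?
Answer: 38*I*√2 ≈ 53.74*I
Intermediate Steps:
h = I*√2 (h = √(-2) = I*√2 ≈ 1.4142*I)
h*(5*5 + 13) = (I*√2)*(5*5 + 13) = (I*√2)*(25 + 13) = (I*√2)*38 = 38*I*√2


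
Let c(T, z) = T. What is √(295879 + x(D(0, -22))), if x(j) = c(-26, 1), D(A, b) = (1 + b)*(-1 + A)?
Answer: √295853 ≈ 543.92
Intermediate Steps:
x(j) = -26
√(295879 + x(D(0, -22))) = √(295879 - 26) = √295853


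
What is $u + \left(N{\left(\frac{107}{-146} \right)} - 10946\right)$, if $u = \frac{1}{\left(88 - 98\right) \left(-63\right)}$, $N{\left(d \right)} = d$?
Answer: $- \frac{251720086}{22995} \approx -10947.0$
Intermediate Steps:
$u = \frac{1}{630}$ ($u = \frac{1}{\left(-10\right) \left(-63\right)} = \frac{1}{630} \approx 0.0015873$)
$u + \left(N{\left(\frac{107}{-146} \right)} - 10946\right) = \frac{1}{630} - \left(10946 - \frac{107}{-146}\right) = \frac{1}{630} + \left(107 \left(- \frac{1}{146}\right) - 10946\right) = \frac{1}{630} - \frac{1598223}{146} = - \frac{251720086}{22995}$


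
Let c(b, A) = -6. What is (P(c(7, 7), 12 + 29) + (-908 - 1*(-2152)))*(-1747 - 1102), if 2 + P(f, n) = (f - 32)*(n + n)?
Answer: 5339026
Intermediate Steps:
P(f, n) = -2 + 2*n*(-32 + f) (P(f, n) = -2 + (f - 32)*(n + n) = -2 + (-32 + f)*(2*n) = -2 + 2*n*(-32 + f))
(P(c(7, 7), 12 + 29) + (-908 - 1*(-2152)))*(-1747 - 1102) = ((-2 - 64*(12 + 29) + 2*(-6)*(12 + 29)) + (-908 - 1*(-2152)))*(-1747 - 1102) = ((-2 - 64*41 + 2*(-6)*41) + (-908 + 2152))*(-2849) = ((-2 - 2624 - 492) + 1244)*(-2849) = (-3118 + 1244)*(-2849) = -1874*(-2849) = 5339026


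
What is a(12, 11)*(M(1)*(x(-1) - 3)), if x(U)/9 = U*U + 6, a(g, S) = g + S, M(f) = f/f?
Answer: 1380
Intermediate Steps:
M(f) = 1
a(g, S) = S + g
x(U) = 54 + 9*U² (x(U) = 9*(U*U + 6) = 9*(U² + 6) = 9*(6 + U²) = 54 + 9*U²)
a(12, 11)*(M(1)*(x(-1) - 3)) = (11 + 12)*(1*((54 + 9*(-1)²) - 3)) = 23*(1*((54 + 9*1) - 3)) = 23*(1*((54 + 9) - 3)) = 23*(1*(63 - 3)) = 23*(1*60) = 23*60 = 1380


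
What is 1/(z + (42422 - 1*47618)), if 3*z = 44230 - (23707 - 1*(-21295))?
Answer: -3/16360 ≈ -0.00018337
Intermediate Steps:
z = -772/3 (z = (44230 - (23707 - 1*(-21295)))/3 = (44230 - (23707 + 21295))/3 = (44230 - 1*45002)/3 = (44230 - 45002)/3 = (⅓)*(-772) = -772/3 ≈ -257.33)
1/(z + (42422 - 1*47618)) = 1/(-772/3 + (42422 - 1*47618)) = 1/(-772/3 + (42422 - 47618)) = 1/(-772/3 - 5196) = 1/(-16360/3) = -3/16360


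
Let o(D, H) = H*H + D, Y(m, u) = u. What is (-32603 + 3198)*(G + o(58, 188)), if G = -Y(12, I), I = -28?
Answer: -1041819150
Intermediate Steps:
o(D, H) = D + H² (o(D, H) = H² + D = D + H²)
G = 28 (G = -1*(-28) = 28)
(-32603 + 3198)*(G + o(58, 188)) = (-32603 + 3198)*(28 + (58 + 188²)) = -29405*(28 + (58 + 35344)) = -29405*(28 + 35402) = -29405*35430 = -1041819150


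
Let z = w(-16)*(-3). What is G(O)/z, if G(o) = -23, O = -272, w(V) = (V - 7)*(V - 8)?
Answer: 1/72 ≈ 0.013889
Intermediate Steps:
w(V) = (-8 + V)*(-7 + V) (w(V) = (-7 + V)*(-8 + V) = (-8 + V)*(-7 + V))
z = -1656 (z = (56 + (-16)**2 - 15*(-16))*(-3) = (56 + 256 + 240)*(-3) = 552*(-3) = -1656)
G(O)/z = -23/(-1656) = -23*(-1/1656) = 1/72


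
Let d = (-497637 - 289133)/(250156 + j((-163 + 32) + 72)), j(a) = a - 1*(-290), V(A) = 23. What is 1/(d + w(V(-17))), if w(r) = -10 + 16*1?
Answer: 250387/715552 ≈ 0.34992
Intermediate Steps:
j(a) = 290 + a (j(a) = a + 290 = 290 + a)
w(r) = 6 (w(r) = -10 + 16 = 6)
d = -786770/250387 (d = (-497637 - 289133)/(250156 + (290 + ((-163 + 32) + 72))) = -786770/(250156 + (290 + (-131 + 72))) = -786770/(250156 + (290 - 59)) = -786770/(250156 + 231) = -786770/250387 ≈ -3.1422)
1/(d + w(V(-17))) = 1/(-786770/250387 + 6) = 1/(715552/250387) = 250387/715552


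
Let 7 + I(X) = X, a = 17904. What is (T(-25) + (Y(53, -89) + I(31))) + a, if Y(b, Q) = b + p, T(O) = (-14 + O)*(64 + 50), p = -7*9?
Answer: 13472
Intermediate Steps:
I(X) = -7 + X
p = -63
T(O) = -1596 + 114*O (T(O) = (-14 + O)*114 = -1596 + 114*O)
Y(b, Q) = -63 + b (Y(b, Q) = b - 63 = -63 + b)
(T(-25) + (Y(53, -89) + I(31))) + a = ((-1596 + 114*(-25)) + ((-63 + 53) + (-7 + 31))) + 17904 = ((-1596 - 2850) + (-10 + 24)) + 17904 = (-4446 + 14) + 17904 = -4432 + 17904 = 13472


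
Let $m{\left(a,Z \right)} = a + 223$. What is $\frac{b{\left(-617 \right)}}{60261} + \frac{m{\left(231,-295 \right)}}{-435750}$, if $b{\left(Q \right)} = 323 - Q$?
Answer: $\frac{21235917}{1458818375} \approx 0.014557$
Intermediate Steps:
$m{\left(a,Z \right)} = 223 + a$
$\frac{b{\left(-617 \right)}}{60261} + \frac{m{\left(231,-295 \right)}}{-435750} = \frac{323 - -617}{60261} + \frac{223 + 231}{-435750} = \left(323 + 617\right) \frac{1}{60261} + 454 \left(- \frac{1}{435750}\right) = 940 \cdot \frac{1}{60261} - \frac{227}{217875} = \frac{940}{60261} - \frac{227}{217875} = \frac{21235917}{1458818375}$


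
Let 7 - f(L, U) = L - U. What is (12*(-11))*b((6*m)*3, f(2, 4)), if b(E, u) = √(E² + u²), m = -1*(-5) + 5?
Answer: -1188*√401 ≈ -23790.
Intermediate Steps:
f(L, U) = 7 + U - L (f(L, U) = 7 - (L - U) = 7 + (U - L) = 7 + U - L)
m = 10 (m = 5 + 5 = 10)
(12*(-11))*b((6*m)*3, f(2, 4)) = (12*(-11))*√(((6*10)*3)² + (7 + 4 - 1*2)²) = -132*√((60*3)² + (7 + 4 - 2)²) = -132*√(180² + 9²) = -132*√(32400 + 81) = -1188*√401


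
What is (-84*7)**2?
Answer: 345744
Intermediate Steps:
(-84*7)**2 = (-588)**2 = 345744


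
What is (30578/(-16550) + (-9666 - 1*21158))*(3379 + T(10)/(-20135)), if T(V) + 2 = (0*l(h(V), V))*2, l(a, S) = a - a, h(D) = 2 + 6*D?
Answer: -17354930071013463/166617125 ≈ -1.0416e+8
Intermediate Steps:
l(a, S) = 0
T(V) = -2 (T(V) = -2 + (0*0)*2 = -2 + 0*2 = -2 + 0 = -2)
(30578/(-16550) + (-9666 - 1*21158))*(3379 + T(10)/(-20135)) = (30578/(-16550) + (-9666 - 1*21158))*(3379 - 2/(-20135)) = (30578*(-1/16550) + (-9666 - 21158))*(3379 - 2*(-1/20135)) = (-15289/8275 - 30824)*(3379 + 2/20135) = -255083889/8275*68036167/20135 = -17354930071013463/166617125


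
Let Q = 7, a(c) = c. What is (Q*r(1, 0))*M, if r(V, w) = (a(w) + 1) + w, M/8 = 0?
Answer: 0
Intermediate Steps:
M = 0 (M = 8*0 = 0)
r(V, w) = 1 + 2*w (r(V, w) = (w + 1) + w = (1 + w) + w = 1 + 2*w)
(Q*r(1, 0))*M = (7*(1 + 2*0))*0 = (7*(1 + 0))*0 = (7*1)*0 = 7*0 = 0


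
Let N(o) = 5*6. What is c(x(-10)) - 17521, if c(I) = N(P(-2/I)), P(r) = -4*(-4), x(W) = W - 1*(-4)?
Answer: -17491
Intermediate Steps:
x(W) = 4 + W (x(W) = W + 4 = 4 + W)
P(r) = 16
N(o) = 30
c(I) = 30
c(x(-10)) - 17521 = 30 - 17521 = -17491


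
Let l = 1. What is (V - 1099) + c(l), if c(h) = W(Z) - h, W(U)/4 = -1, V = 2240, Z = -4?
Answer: 1136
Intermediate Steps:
W(U) = -4 (W(U) = 4*(-1) = -4)
c(h) = -4 - h
(V - 1099) + c(l) = (2240 - 1099) + (-4 - 1*1) = 1141 + (-4 - 1) = 1141 - 5 = 1136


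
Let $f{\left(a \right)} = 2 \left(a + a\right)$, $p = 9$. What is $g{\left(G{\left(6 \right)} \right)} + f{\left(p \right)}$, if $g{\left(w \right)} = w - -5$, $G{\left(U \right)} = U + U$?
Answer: $53$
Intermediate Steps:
$f{\left(a \right)} = 4 a$ ($f{\left(a \right)} = 2 \cdot 2 a = 4 a$)
$G{\left(U \right)} = 2 U$
$g{\left(w \right)} = 5 + w$ ($g{\left(w \right)} = w + 5 = 5 + w$)
$g{\left(G{\left(6 \right)} \right)} + f{\left(p \right)} = \left(5 + 2 \cdot 6\right) + 4 \cdot 9 = \left(5 + 12\right) + 36 = 17 + 36 = 53$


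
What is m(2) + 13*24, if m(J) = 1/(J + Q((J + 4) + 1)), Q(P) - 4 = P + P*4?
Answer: 12793/41 ≈ 312.02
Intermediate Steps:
Q(P) = 4 + 5*P (Q(P) = 4 + (P + P*4) = 4 + (P + 4*P) = 4 + 5*P)
m(J) = 1/(29 + 6*J) (m(J) = 1/(J + (4 + 5*((J + 4) + 1))) = 1/(J + (4 + 5*((4 + J) + 1))) = 1/(J + (4 + 5*(5 + J))) = 1/(J + (4 + (25 + 5*J))) = 1/(J + (29 + 5*J)) = 1/(29 + 6*J))
m(2) + 13*24 = 1/(29 + 6*2) + 13*24 = 1/(29 + 12) + 312 = 1/41 + 312 = 12793/41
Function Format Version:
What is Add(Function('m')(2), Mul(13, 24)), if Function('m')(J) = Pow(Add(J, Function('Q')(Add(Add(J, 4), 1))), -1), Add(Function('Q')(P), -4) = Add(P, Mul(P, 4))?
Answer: Rational(12793, 41) ≈ 312.02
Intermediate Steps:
Function('Q')(P) = Add(4, Mul(5, P)) (Function('Q')(P) = Add(4, Add(P, Mul(P, 4))) = Add(4, Add(P, Mul(4, P))) = Add(4, Mul(5, P)))
Function('m')(J) = Pow(Add(29, Mul(6, J)), -1) (Function('m')(J) = Pow(Add(J, Add(4, Mul(5, Add(Add(J, 4), 1)))), -1) = Pow(Add(J, Add(4, Mul(5, Add(Add(4, J), 1)))), -1) = Pow(Add(J, Add(4, Mul(5, Add(5, J)))), -1) = Pow(Add(J, Add(4, Add(25, Mul(5, J)))), -1) = Pow(Add(J, Add(29, Mul(5, J))), -1) = Pow(Add(29, Mul(6, J)), -1))
Add(Function('m')(2), Mul(13, 24)) = Add(Pow(Add(29, Mul(6, 2)), -1), Mul(13, 24)) = Add(Pow(Add(29, 12), -1), 312) = Add(Pow(41, -1), 312) = Add(Rational(1, 41), 312) = Rational(12793, 41)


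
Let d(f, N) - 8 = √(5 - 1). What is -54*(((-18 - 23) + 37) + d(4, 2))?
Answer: -324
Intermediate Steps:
d(f, N) = 10 (d(f, N) = 8 + √(5 - 1) = 8 + √4 = 8 + 2 = 10)
-54*(((-18 - 23) + 37) + d(4, 2)) = -54*(((-18 - 23) + 37) + 10) = -54*((-41 + 37) + 10) = -54*(-4 + 10) = -54*6 = -324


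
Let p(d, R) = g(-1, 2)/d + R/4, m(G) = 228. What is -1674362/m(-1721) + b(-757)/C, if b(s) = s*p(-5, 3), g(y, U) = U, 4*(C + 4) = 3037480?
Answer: -2119089391501/288559080 ≈ -7343.7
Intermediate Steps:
C = 759366 (C = -4 + (¼)*3037480 = -4 + 759370 = 759366)
p(d, R) = 2/d + R/4
b(s) = 7*s/20 (b(s) = s*(2/(-5) + (¼)*3) = s*(2*(-⅕) + ¾) = s*(-⅖ + ¾) = s*(7/20) = 7*s/20)
-1674362/m(-1721) + b(-757)/C = -1674362/228 + ((7/20)*(-757))/759366 = -1674362*1/228 - 5299/20*1/759366 = -837181/114 - 5299/15187320 = -2119089391501/288559080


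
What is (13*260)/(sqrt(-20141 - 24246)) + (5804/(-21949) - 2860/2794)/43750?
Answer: -1795239/60977065625 - 3380*I*sqrt(44387)/44387 ≈ -2.9441e-5 - 16.043*I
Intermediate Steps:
(13*260)/(sqrt(-20141 - 24246)) + (5804/(-21949) - 2860/2794)/43750 = 3380/(sqrt(-44387)) + (5804*(-1/21949) - 2860*1/2794)*(1/43750) = 3380/((I*sqrt(44387))) + (-5804/21949 - 130/127)*(1/43750) = 3380*(-I*sqrt(44387)/44387) - 3590478/2787523*1/43750 = -3380*I*sqrt(44387)/44387 - 1795239/60977065625 = -1795239/60977065625 - 3380*I*sqrt(44387)/44387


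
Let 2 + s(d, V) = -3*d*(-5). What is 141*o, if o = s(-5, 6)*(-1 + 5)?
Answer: -43428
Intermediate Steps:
s(d, V) = -2 + 15*d (s(d, V) = -2 - 3*d*(-5) = -2 + 15*d)
o = -308 (o = (-2 + 15*(-5))*(-1 + 5) = (-2 - 75)*4 = -77*4 = -308)
141*o = 141*(-308) = -43428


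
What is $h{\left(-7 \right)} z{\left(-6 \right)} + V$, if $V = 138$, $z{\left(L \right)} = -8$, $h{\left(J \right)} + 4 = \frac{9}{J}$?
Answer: $\frac{1262}{7} \approx 180.29$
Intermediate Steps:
$h{\left(J \right)} = -4 + \frac{9}{J}$
$h{\left(-7 \right)} z{\left(-6 \right)} + V = \left(-4 + \frac{9}{-7}\right) \left(-8\right) + 138 = \left(-4 + 9 \left(- \frac{1}{7}\right)\right) \left(-8\right) + 138 = \left(-4 - \frac{9}{7}\right) \left(-8\right) + 138 = \left(- \frac{37}{7}\right) \left(-8\right) + 138 = \frac{296}{7} + 138 = \frac{1262}{7}$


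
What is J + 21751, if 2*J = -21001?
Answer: 22501/2 ≈ 11251.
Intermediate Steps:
J = -21001/2 (J = (½)*(-21001) = -21001/2 ≈ -10501.)
J + 21751 = -21001/2 + 21751 = 22501/2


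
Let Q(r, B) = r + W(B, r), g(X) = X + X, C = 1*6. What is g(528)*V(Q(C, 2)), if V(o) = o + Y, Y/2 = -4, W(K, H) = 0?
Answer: -2112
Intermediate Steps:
C = 6
Y = -8 (Y = 2*(-4) = -8)
g(X) = 2*X
Q(r, B) = r (Q(r, B) = r + 0 = r)
V(o) = -8 + o (V(o) = o - 8 = -8 + o)
g(528)*V(Q(C, 2)) = (2*528)*(-8 + 6) = 1056*(-2) = -2112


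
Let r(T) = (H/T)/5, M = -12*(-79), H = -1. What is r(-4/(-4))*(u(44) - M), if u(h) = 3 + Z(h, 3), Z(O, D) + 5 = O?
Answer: 906/5 ≈ 181.20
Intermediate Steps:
Z(O, D) = -5 + O
u(h) = -2 + h (u(h) = 3 + (-5 + h) = -2 + h)
M = 948
r(T) = -1/(5*T) (r(T) = -1/T/5 = -1/T*(⅕) = -1/(5*T))
r(-4/(-4))*(u(44) - M) = (-1/(5*((-4/(-4)))))*((-2 + 44) - 1*948) = (-1/(5*((-4*(-¼)))))*(42 - 948) = -⅕/1*(-906) = -⅕*1*(-906) = -⅕*(-906) = 906/5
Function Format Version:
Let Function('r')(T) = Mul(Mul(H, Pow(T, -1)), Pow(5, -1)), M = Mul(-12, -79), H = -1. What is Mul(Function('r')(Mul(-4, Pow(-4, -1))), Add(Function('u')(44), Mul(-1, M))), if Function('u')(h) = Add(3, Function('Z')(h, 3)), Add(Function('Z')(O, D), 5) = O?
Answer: Rational(906, 5) ≈ 181.20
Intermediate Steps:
Function('Z')(O, D) = Add(-5, O)
Function('u')(h) = Add(-2, h) (Function('u')(h) = Add(3, Add(-5, h)) = Add(-2, h))
M = 948
Function('r')(T) = Mul(Rational(-1, 5), Pow(T, -1)) (Function('r')(T) = Mul(Mul(-1, Pow(T, -1)), Pow(5, -1)) = Mul(Mul(-1, Pow(T, -1)), Rational(1, 5)) = Mul(Rational(-1, 5), Pow(T, -1)))
Mul(Function('r')(Mul(-4, Pow(-4, -1))), Add(Function('u')(44), Mul(-1, M))) = Mul(Mul(Rational(-1, 5), Pow(Mul(-4, Pow(-4, -1)), -1)), Add(Add(-2, 44), Mul(-1, 948))) = Mul(Mul(Rational(-1, 5), Pow(Mul(-4, Rational(-1, 4)), -1)), Add(42, -948)) = Mul(Mul(Rational(-1, 5), Pow(1, -1)), -906) = Mul(Mul(Rational(-1, 5), 1), -906) = Mul(Rational(-1, 5), -906) = Rational(906, 5)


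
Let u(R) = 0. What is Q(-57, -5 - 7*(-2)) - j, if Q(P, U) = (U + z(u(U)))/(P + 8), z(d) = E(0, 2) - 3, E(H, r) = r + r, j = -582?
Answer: 28508/49 ≈ 581.80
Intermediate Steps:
E(H, r) = 2*r
z(d) = 1 (z(d) = 2*2 - 3 = 4 - 3 = 1)
Q(P, U) = (1 + U)/(8 + P) (Q(P, U) = (U + 1)/(P + 8) = (1 + U)/(8 + P))
Q(-57, -5 - 7*(-2)) - j = (1 + (-5 - 7*(-2)))/(8 - 57) - 1*(-582) = (1 + (-5 + 14))/(-49) + 582 = -(1 + 9)/49 + 582 = -1/49*10 + 582 = -10/49 + 582 = 28508/49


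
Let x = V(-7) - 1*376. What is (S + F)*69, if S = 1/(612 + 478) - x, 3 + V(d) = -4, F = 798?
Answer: 88823079/1090 ≈ 81489.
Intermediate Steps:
V(d) = -7 (V(d) = -3 - 4 = -7)
x = -383 (x = -7 - 1*376 = -7 - 376 = -383)
S = 417471/1090 (S = 1/(612 + 478) - 1*(-383) = 1/1090 + 383 = 417471/1090 ≈ 383.00)
(S + F)*69 = (417471/1090 + 798)*69 = (1287291/1090)*69 = 88823079/1090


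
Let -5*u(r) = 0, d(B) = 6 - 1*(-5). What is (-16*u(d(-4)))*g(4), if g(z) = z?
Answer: 0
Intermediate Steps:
d(B) = 11 (d(B) = 6 + 5 = 11)
u(r) = 0 (u(r) = -1/5*0 = 0)
(-16*u(d(-4)))*g(4) = -16*0*4 = 0*4 = 0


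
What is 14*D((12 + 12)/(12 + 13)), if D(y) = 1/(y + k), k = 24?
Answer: 175/312 ≈ 0.56090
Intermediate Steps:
D(y) = 1/(24 + y) (D(y) = 1/(y + 24) = 1/(24 + y))
14*D((12 + 12)/(12 + 13)) = 14/(24 + (12 + 12)/(12 + 13)) = 14/(24 + 24/25) = 14/(624/25) = 14*(25/624) = 175/312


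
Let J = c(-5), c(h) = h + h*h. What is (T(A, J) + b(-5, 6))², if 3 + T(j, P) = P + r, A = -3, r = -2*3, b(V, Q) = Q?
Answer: 289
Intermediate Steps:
c(h) = h + h²
J = 20 (J = -5*(1 - 5) = -5*(-4) = 20)
r = -6
T(j, P) = -9 + P (T(j, P) = -3 + (P - 6) = -3 + (-6 + P) = -9 + P)
(T(A, J) + b(-5, 6))² = ((-9 + 20) + 6)² = (11 + 6)² = 17² = 289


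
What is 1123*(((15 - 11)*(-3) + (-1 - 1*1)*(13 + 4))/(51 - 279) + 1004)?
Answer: 128559917/114 ≈ 1.1277e+6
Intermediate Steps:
1123*(((15 - 11)*(-3) + (-1 - 1*1)*(13 + 4))/(51 - 279) + 1004) = 1123*((4*(-3) + (-1 - 1)*17)/(-228) + 1004) = 1123*((-12 - 2*17)*(-1/228) + 1004) = 1123*((-12 - 34)*(-1/228) + 1004) = 1123*(-46*(-1/228) + 1004) = 1123*(23/114 + 1004) = 1123*(114479/114) = 128559917/114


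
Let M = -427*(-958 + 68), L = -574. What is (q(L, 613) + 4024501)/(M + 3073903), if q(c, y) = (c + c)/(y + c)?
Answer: 156954391/134703387 ≈ 1.1652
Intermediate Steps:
M = 380030 (M = -427*(-890) = 380030)
q(c, y) = 2*c/(c + y) (q(c, y) = (2*c)/(c + y) = 2*c/(c + y))
(q(L, 613) + 4024501)/(M + 3073903) = (2*(-574)/(-574 + 613) + 4024501)/(380030 + 3073903) = (2*(-574)/39 + 4024501)/3453933 = (2*(-574)*(1/39) + 4024501)*(1/3453933) = (-1148/39 + 4024501)*(1/3453933) = (156954391/39)*(1/3453933) = 156954391/134703387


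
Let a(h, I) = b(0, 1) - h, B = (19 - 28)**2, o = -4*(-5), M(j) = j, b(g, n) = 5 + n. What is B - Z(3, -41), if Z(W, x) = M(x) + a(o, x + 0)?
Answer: 136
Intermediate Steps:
o = 20
B = 81 (B = (-9)**2 = 81)
a(h, I) = 6 - h (a(h, I) = (5 + 1) - h = 6 - h)
Z(W, x) = -14 + x (Z(W, x) = x + (6 - 1*20) = x + (6 - 20) = x - 14 = -14 + x)
B - Z(3, -41) = 81 - (-14 - 41) = 81 - 1*(-55) = 81 + 55 = 136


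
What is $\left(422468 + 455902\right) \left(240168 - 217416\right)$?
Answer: $19984674240$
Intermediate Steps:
$\left(422468 + 455902\right) \left(240168 - 217416\right) = 878370 \cdot 22752 = 19984674240$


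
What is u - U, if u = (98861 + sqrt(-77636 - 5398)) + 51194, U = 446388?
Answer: -296333 + 3*I*sqrt(9226) ≈ -2.9633e+5 + 288.16*I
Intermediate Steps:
u = 150055 + 3*I*sqrt(9226) (u = (98861 + sqrt(-83034)) + 51194 = (98861 + 3*I*sqrt(9226)) + 51194 = 150055 + 3*I*sqrt(9226) ≈ 1.5006e+5 + 288.16*I)
u - U = (150055 + 3*I*sqrt(9226)) - 1*446388 = (150055 + 3*I*sqrt(9226)) - 446388 = -296333 + 3*I*sqrt(9226)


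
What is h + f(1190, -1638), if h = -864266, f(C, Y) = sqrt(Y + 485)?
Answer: -864266 + I*sqrt(1153) ≈ -8.6427e+5 + 33.956*I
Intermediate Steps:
f(C, Y) = sqrt(485 + Y)
h + f(1190, -1638) = -864266 + sqrt(485 - 1638) = -864266 + sqrt(-1153) = -864266 + I*sqrt(1153)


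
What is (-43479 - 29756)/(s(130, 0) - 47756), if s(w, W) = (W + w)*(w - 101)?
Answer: 73235/43986 ≈ 1.6650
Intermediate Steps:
s(w, W) = (-101 + w)*(W + w) (s(w, W) = (W + w)*(-101 + w) = (-101 + w)*(W + w))
(-43479 - 29756)/(s(130, 0) - 47756) = (-43479 - 29756)/((130² - 101*0 - 101*130 + 0*130) - 47756) = -73235/((16900 + 0 - 13130 + 0) - 47756) = -73235/(3770 - 47756) = -73235/(-43986) = -73235*(-1/43986) = 73235/43986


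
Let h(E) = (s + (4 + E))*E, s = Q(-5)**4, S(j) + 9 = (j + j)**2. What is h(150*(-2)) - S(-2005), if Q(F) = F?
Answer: -16178791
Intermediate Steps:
S(j) = -9 + 4*j**2 (S(j) = -9 + (j + j)**2 = -9 + (2*j)**2 = -9 + 4*j**2)
s = 625 (s = (-5)**4 = 625)
h(E) = E*(629 + E) (h(E) = (625 + (4 + E))*E = (629 + E)*E = E*(629 + E))
h(150*(-2)) - S(-2005) = (150*(-2))*(629 + 150*(-2)) - (-9 + 4*(-2005)**2) = -300*(629 - 300) - (-9 + 4*4020025) = -300*329 - (-9 + 16080100) = -98700 - 1*16080091 = -98700 - 16080091 = -16178791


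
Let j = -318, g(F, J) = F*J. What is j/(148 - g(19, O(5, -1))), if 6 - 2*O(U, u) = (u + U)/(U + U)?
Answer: -265/79 ≈ -3.3544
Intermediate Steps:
O(U, u) = 3 - (U + u)/(4*U) (O(U, u) = 3 - (u + U)/(2*(U + U)) = 3 - (U + u)/(2*(2*U)) = 3 - (U + u)*1/(2*U)/2 = 3 - (U + u)/(4*U))
j/(148 - g(19, O(5, -1))) = -318/(148 - 19*(¼)*(-1*(-1) + 11*5)/5) = -318/(148 - 19*(¼)*(⅕)*(1 + 55)) = -318/(148 - 19*(¼)*(⅕)*56) = -318/(148 - 19*14/5) = -318/(148 - 1*266/5) = -318/(148 - 266/5) = -318/474/5 = -318*5/474 = -265/79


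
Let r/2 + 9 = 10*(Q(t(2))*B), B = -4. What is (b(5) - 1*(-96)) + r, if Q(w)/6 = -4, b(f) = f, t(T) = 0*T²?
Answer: 2003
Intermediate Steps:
t(T) = 0
Q(w) = -24 (Q(w) = 6*(-4) = -24)
r = 1902 (r = -18 + 2*(10*(-24*(-4))) = -18 + 2*(10*96) = -18 + 2*960 = -18 + 1920 = 1902)
(b(5) - 1*(-96)) + r = (5 - 1*(-96)) + 1902 = (5 + 96) + 1902 = 101 + 1902 = 2003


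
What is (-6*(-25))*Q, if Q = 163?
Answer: 24450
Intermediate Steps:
(-6*(-25))*Q = -6*(-25)*163 = 150*163 = 24450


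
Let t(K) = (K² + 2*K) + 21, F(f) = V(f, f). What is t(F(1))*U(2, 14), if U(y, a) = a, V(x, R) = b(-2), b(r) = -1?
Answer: 280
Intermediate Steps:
V(x, R) = -1
F(f) = -1
t(K) = 21 + K² + 2*K
t(F(1))*U(2, 14) = (21 + (-1)² + 2*(-1))*14 = (21 + 1 - 2)*14 = 20*14 = 280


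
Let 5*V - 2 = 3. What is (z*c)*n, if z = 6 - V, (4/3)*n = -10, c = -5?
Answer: 375/2 ≈ 187.50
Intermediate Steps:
n = -15/2 (n = (¾)*(-10) = -15/2 ≈ -7.5000)
V = 1 (V = ⅖ + (⅕)*3 = ⅖ + ⅗ = 1)
z = 5 (z = 6 - 1*1 = 6 - 1 = 5)
(z*c)*n = (5*(-5))*(-15/2) = -25*(-15/2) = 375/2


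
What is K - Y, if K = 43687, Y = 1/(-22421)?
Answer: 979506228/22421 ≈ 43687.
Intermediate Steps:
Y = -1/22421 ≈ -4.4601e-5
K - Y = 43687 - 1*(-1/22421) = 43687 + 1/22421 = 979506228/22421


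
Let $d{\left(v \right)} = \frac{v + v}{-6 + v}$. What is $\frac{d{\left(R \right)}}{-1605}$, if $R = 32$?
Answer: $- \frac{32}{20865} \approx -0.0015337$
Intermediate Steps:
$d{\left(v \right)} = \frac{2 v}{-6 + v}$
$\frac{d{\left(R \right)}}{-1605} = \frac{2 \cdot 32 \frac{1}{-6 + 32}}{-1605} = 2 \cdot 32 \cdot \frac{1}{26} \left(- \frac{1}{1605}\right) = \frac{32}{13} \left(- \frac{1}{1605}\right) = - \frac{32}{20865}$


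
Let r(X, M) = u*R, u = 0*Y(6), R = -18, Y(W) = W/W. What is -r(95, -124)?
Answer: 0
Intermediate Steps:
Y(W) = 1
u = 0 (u = 0*1 = 0)
r(X, M) = 0 (r(X, M) = 0*(-18) = 0)
-r(95, -124) = -1*0 = 0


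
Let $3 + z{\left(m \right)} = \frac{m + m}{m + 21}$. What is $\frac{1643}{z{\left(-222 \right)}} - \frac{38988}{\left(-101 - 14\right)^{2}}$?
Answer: $- \frac{27507313}{13225} \approx -2079.9$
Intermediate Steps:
$z{\left(m \right)} = -3 + \frac{2 m}{21 + m}$ ($z{\left(m \right)} = -3 + \frac{m + m}{m + 21} = -3 + \frac{2 m}{21 + m}$)
$\frac{1643}{z{\left(-222 \right)}} - \frac{38988}{\left(-101 - 14\right)^{2}} = \frac{1643}{\frac{1}{21 - 222} \left(-63 - -222\right)} - \frac{38988}{\left(-101 - 14\right)^{2}} = \frac{1643}{\frac{1}{-201} \left(-63 + 222\right)} - \frac{38988}{\left(-115\right)^{2}} = \frac{1643}{\left(- \frac{1}{201}\right) 159} - \frac{38988}{13225} = \frac{1643}{- \frac{53}{67}} - \frac{38988}{13225} = 1643 \left(- \frac{67}{53}\right) - \frac{38988}{13225} = -2077 - \frac{38988}{13225} = - \frac{27507313}{13225}$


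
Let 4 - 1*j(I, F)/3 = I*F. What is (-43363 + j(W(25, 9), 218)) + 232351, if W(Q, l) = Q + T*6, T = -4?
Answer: 188346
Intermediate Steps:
W(Q, l) = -24 + Q (W(Q, l) = Q - 4*6 = Q - 24 = -24 + Q)
j(I, F) = 12 - 3*F*I (j(I, F) = 12 - 3*I*F = 12 - 3*F*I)
(-43363 + j(W(25, 9), 218)) + 232351 = (-43363 + (12 - 3*218*(-24 + 25))) + 232351 = (-43363 + (12 - 3*218*1)) + 232351 = (-43363 + (12 - 654)) + 232351 = (-43363 - 642) + 232351 = -44005 + 232351 = 188346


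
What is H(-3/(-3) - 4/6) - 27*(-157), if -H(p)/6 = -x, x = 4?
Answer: 4263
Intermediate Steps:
H(p) = 24 (H(p) = -(-6)*4 = -6*(-4) = 24)
H(-3/(-3) - 4/6) - 27*(-157) = 24 - 27*(-157) = 24 + 4239 = 4263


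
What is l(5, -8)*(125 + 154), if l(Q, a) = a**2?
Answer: 17856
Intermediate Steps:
l(5, -8)*(125 + 154) = (-8)**2*(125 + 154) = 64*279 = 17856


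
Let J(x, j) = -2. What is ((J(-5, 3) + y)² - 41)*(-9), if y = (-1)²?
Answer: 360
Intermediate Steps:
y = 1
((J(-5, 3) + y)² - 41)*(-9) = ((-2 + 1)² - 41)*(-9) = ((-1)² - 41)*(-9) = (1 - 41)*(-9) = -40*(-9) = 360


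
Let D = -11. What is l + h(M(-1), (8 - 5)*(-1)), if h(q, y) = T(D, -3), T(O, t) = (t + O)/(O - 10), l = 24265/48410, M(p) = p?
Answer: 33923/29046 ≈ 1.1679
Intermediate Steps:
l = 4853/9682 (l = 24265*(1/48410) = 4853/9682 ≈ 0.50124)
T(O, t) = (O + t)/(-10 + O)
h(q, y) = 2/3 (h(q, y) = (-11 - 3)/(-10 - 11) = -14/(-21) = -1/21*(-14) = 2/3)
l + h(M(-1), (8 - 5)*(-1)) = 4853/9682 + 2/3 = 33923/29046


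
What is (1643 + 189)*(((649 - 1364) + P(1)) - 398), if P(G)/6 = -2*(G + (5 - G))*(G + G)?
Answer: -2258856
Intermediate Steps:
P(G) = -120*G (P(G) = 6*(-2*(G + (5 - G))*(G + G)) = 6*(-10*2*G) = 6*(-20*G) = -120*G)
(1643 + 189)*(((649 - 1364) + P(1)) - 398) = (1643 + 189)*(((649 - 1364) - 120*1) - 398) = 1832*((-715 - 120) - 398) = 1832*(-835 - 398) = 1832*(-1233) = -2258856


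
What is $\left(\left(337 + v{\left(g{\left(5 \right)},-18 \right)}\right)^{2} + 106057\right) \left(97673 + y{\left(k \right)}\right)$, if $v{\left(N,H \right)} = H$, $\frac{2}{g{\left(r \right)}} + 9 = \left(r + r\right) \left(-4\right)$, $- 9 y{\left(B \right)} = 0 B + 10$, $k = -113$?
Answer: $\frac{182681789446}{9} \approx 2.0298 \cdot 10^{10}$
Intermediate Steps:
$y{\left(B \right)} = - \frac{10}{9}$ ($y{\left(B \right)} = - \frac{0 B + 10}{9} = - \frac{0 + 10}{9} = \left(- \frac{1}{9}\right) 10 = - \frac{10}{9}$)
$g{\left(r \right)} = \frac{2}{-9 - 8 r}$ ($g{\left(r \right)} = \frac{2}{-9 + \left(r + r\right) \left(-4\right)} = \frac{2}{-9 + 2 r \left(-4\right)} = \frac{2}{-9 - 8 r}$)
$\left(\left(337 + v{\left(g{\left(5 \right)},-18 \right)}\right)^{2} + 106057\right) \left(97673 + y{\left(k \right)}\right) = \left(\left(337 - 18\right)^{2} + 106057\right) \left(97673 - \frac{10}{9}\right) = \left(319^{2} + 106057\right) \frac{879047}{9} = \left(101761 + 106057\right) \frac{879047}{9} = 207818 \cdot \frac{879047}{9} = \frac{182681789446}{9}$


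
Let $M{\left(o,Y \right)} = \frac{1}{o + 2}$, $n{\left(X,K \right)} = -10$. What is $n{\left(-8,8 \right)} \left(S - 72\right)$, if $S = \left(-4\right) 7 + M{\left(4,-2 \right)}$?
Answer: $\frac{2995}{3} \approx 998.33$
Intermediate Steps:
$M{\left(o,Y \right)} = \frac{1}{2 + o}$
$S = - \frac{167}{6}$ ($S = \left(-4\right) 7 + \frac{1}{2 + 4} = -28 + \frac{1}{6} = - \frac{167}{6} \approx -27.833$)
$n{\left(-8,8 \right)} \left(S - 72\right) = - 10 \left(- \frac{167}{6} - 72\right) = \left(-10\right) \left(- \frac{599}{6}\right) = \frac{2995}{3}$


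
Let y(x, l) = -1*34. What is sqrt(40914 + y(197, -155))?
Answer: 4*sqrt(2555) ≈ 202.19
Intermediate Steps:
y(x, l) = -34
sqrt(40914 + y(197, -155)) = sqrt(40914 - 34) = sqrt(40880) = 4*sqrt(2555)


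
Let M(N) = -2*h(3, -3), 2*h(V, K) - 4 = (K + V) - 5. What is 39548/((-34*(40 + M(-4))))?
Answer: -19774/697 ≈ -28.370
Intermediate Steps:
h(V, K) = -½ + K/2 + V/2 (h(V, K) = 2 + ((K + V) - 5)/2 = 2 + (-5 + K + V)/2 = 2 + (-5/2 + K/2 + V/2) = -½ + K/2 + V/2)
M(N) = 1 (M(N) = -2*(-½ + (½)*(-3) + (½)*3) = -2*(-½ - 3/2 + 3/2) = -2*(-½) = 1)
39548/((-34*(40 + M(-4)))) = 39548/((-34*(40 + 1))) = 39548/((-34*41)) = 39548/(-1394) = 39548*(-1/1394) = -19774/697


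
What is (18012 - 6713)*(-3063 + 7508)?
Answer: 50224055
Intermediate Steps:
(18012 - 6713)*(-3063 + 7508) = 11299*4445 = 50224055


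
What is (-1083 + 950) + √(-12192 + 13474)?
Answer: -133 + √1282 ≈ -97.195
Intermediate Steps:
(-1083 + 950) + √(-12192 + 13474) = -133 + √1282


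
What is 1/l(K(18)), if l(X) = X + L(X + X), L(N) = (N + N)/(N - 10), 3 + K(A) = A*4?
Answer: 32/2277 ≈ 0.014054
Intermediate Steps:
K(A) = -3 + 4*A (K(A) = -3 + A*4 = -3 + 4*A)
L(N) = 2*N/(-10 + N) (L(N) = (2*N)/(-10 + N) = 2*N/(-10 + N))
l(X) = X + 4*X/(-10 + 2*X) (l(X) = X + 2*(X + X)/(-10 + (X + X)) = X + 2*(2*X)/(-10 + 2*X) = X + 4*X/(-10 + 2*X))
1/l(K(18)) = 1/((-3 + 4*18)*(-3 + (-3 + 4*18))/(-5 + (-3 + 4*18))) = 1/((-3 + 72)*(-3 + (-3 + 72))/(-5 + (-3 + 72))) = 1/(69*(-3 + 69)/(-5 + 69)) = 1/(69*66/64) = 1/(69*(1/64)*66) = 1/(2277/32) = 32/2277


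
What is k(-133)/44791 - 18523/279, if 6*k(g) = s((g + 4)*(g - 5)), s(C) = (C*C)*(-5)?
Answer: -74511518623/12496689 ≈ -5962.5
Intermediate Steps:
s(C) = -5*C² (s(C) = C²*(-5) = -5*C²)
k(g) = -5*(-5 + g)²*(4 + g)²/6 (k(g) = (-5*(g - 5)²*(g + 4)²)/6 = (-5*(-5 + g)²*(4 + g)²)/6 = -5*(-5 + g)²*(4 + g)²/6)
k(-133)/44791 - 18523/279 = -5*(20 - 133 - 1*(-133)²)²/6/44791 - 18523/279 = -5*(20 - 133 - 1*17689)²/6*(1/44791) - 18523*1/279 = -5*(20 - 133 - 17689)²/6*(1/44791) - 18523/279 = -⅚*(-17802)²*(1/44791) - 18523/279 = -⅚*316911204*(1/44791) - 18523/279 = -264092670*1/44791 - 18523/279 = -264092670/44791 - 18523/279 = -74511518623/12496689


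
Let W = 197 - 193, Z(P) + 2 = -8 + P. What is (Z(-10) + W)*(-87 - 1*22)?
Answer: 1744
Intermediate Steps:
Z(P) = -10 + P (Z(P) = -2 + (-8 + P) = -10 + P)
W = 4
(Z(-10) + W)*(-87 - 1*22) = ((-10 - 10) + 4)*(-87 - 1*22) = (-20 + 4)*(-87 - 22) = -16*(-109) = 1744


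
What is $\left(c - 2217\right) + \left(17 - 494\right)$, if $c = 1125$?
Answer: $-1569$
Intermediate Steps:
$\left(c - 2217\right) + \left(17 - 494\right) = \left(1125 - 2217\right) + \left(17 - 494\right) = -1092 + \left(17 - 494\right) = -1092 - 477 = -1569$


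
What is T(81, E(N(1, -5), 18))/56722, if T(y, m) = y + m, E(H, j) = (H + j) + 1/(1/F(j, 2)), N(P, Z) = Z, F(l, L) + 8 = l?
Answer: 52/28361 ≈ 0.0018335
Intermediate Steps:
F(l, L) = -8 + l
E(H, j) = -8 + H + 2*j (E(H, j) = (H + j) + 1/(1/(-8 + j)) = (H + j) + (-8 + j) = -8 + H + 2*j)
T(y, m) = m + y
T(81, E(N(1, -5), 18))/56722 = ((-8 - 5 + 2*18) + 81)/56722 = ((-8 - 5 + 36) + 81)*(1/56722) = (23 + 81)*(1/56722) = 104*(1/56722) = 52/28361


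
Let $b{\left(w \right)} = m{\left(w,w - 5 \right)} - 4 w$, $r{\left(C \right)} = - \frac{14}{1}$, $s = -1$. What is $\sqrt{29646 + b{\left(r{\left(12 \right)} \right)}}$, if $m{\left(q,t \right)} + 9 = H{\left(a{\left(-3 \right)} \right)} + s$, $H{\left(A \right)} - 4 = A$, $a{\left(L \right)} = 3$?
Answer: $\sqrt{29699} \approx 172.33$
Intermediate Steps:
$r{\left(C \right)} = -14$ ($r{\left(C \right)} = \left(-14\right) 1 = -14$)
$H{\left(A \right)} = 4 + A$
$m{\left(q,t \right)} = -3$ ($m{\left(q,t \right)} = -9 + \left(\left(4 + 3\right) - 1\right) = -9 + \left(7 - 1\right) = -9 + 6 = -3$)
$b{\left(w \right)} = -3 - 4 w$
$\sqrt{29646 + b{\left(r{\left(12 \right)} \right)}} = \sqrt{29646 - -53} = \sqrt{29646 + \left(-3 + 56\right)} = \sqrt{29646 + 53} = \sqrt{29699}$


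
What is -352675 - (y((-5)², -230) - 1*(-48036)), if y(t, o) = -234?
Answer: -400477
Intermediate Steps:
-352675 - (y((-5)², -230) - 1*(-48036)) = -352675 - (-234 - 1*(-48036)) = -352675 - (-234 + 48036) = -352675 - 1*47802 = -352675 - 47802 = -400477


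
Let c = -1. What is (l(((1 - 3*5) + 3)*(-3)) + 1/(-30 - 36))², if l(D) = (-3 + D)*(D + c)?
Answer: 4014362881/4356 ≈ 9.2157e+5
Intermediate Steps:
l(D) = (-1 + D)*(-3 + D) (l(D) = (-3 + D)*(D - 1) = (-3 + D)*(-1 + D) = (-1 + D)*(-3 + D))
(l(((1 - 3*5) + 3)*(-3)) + 1/(-30 - 36))² = ((3 + (((1 - 3*5) + 3)*(-3))² - 4*((1 - 3*5) + 3)*(-3)) + 1/(-30 - 36))² = ((3 + (((1 - 15) + 3)*(-3))² - 4*((1 - 15) + 3)*(-3)) + 1/(-66))² = ((3 + ((-14 + 3)*(-3))² - 4*(-14 + 3)*(-3)) - 1/66)² = ((3 + (-11*(-3))² - (-44)*(-3)) - 1/66)² = ((3 + 33² - 4*33) - 1/66)² = ((3 + 1089 - 132) - 1/66)² = (960 - 1/66)² = (63359/66)² = 4014362881/4356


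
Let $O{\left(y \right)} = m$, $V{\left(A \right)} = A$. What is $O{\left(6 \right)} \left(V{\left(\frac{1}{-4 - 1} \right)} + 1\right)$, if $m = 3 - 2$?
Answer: $\frac{4}{5} \approx 0.8$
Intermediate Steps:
$m = 1$ ($m = 3 - 2 = 1$)
$O{\left(y \right)} = 1$
$O{\left(6 \right)} \left(V{\left(\frac{1}{-4 - 1} \right)} + 1\right) = 1 \left(\frac{1}{-4 - 1} + 1\right) = 1 \left(\frac{1}{-5} + 1\right) = 1 \left(- \frac{1}{5} + 1\right) = 1 \cdot \frac{4}{5} = \frac{4}{5}$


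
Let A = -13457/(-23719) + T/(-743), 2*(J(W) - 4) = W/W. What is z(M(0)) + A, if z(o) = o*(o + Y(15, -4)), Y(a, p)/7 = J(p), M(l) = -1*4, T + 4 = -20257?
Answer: -1447984660/17623217 ≈ -82.163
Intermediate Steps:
T = -20261 (T = -4 - 20257 = -20261)
J(W) = 9/2 (J(W) = 4 + (W/W)/2 = 4 + (½)*1 = 4 + ½ = 9/2)
M(l) = -4
Y(a, p) = 63/2 (Y(a, p) = 7*(9/2) = 63/2)
A = 490569210/17623217 (A = -13457/(-23719) - 20261/(-743) = -13457*(-1/23719) - 20261*(-1/743) = 13457/23719 + 20261/743 = 490569210/17623217 ≈ 27.837)
z(o) = o*(63/2 + o) (z(o) = o*(o + 63/2) = o*(63/2 + o))
z(M(0)) + A = (½)*(-4)*(63 + 2*(-4)) + 490569210/17623217 = (½)*(-4)*(63 - 8) + 490569210/17623217 = (½)*(-4)*55 + 490569210/17623217 = -110 + 490569210/17623217 = -1447984660/17623217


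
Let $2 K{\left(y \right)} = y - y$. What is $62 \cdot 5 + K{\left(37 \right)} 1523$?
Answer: $310$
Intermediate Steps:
$K{\left(y \right)} = 0$ ($K{\left(y \right)} = \frac{y - y}{2} = \frac{1}{2} \cdot 0 = 0$)
$62 \cdot 5 + K{\left(37 \right)} 1523 = 62 \cdot 5 + 0 \cdot 1523 = 310 + 0 = 310$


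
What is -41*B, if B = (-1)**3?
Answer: 41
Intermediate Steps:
B = -1
-41*B = -41*(-1) = 41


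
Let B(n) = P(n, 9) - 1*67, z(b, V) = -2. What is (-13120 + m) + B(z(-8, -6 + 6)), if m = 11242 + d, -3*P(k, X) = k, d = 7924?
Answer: 17939/3 ≈ 5979.7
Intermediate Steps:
P(k, X) = -k/3
m = 19166 (m = 11242 + 7924 = 19166)
B(n) = -67 - n/3 (B(n) = -n/3 - 1*67 = -n/3 - 67 = -67 - n/3)
(-13120 + m) + B(z(-8, -6 + 6)) = (-13120 + 19166) + (-67 - ⅓*(-2)) = 6046 + (-67 + ⅔) = 6046 - 199/3 = 17939/3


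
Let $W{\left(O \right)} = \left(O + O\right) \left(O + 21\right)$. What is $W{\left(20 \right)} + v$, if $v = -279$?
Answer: $1361$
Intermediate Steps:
$W{\left(O \right)} = 2 O \left(21 + O\right)$
$W{\left(20 \right)} + v = 2 \cdot 20 \left(21 + 20\right) - 279 = 2 \cdot 20 \cdot 41 - 279 = 1640 - 279 = 1361$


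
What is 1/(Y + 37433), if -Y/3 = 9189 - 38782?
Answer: 1/126212 ≈ 7.9232e-6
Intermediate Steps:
Y = 88779 (Y = -3*(9189 - 38782) = -3*(-29593) = 88779)
1/(Y + 37433) = 1/(88779 + 37433) = 1/126212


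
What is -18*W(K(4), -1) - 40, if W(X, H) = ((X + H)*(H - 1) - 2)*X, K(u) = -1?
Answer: -4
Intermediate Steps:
W(X, H) = X*(-2 + (-1 + H)*(H + X)) (W(X, H) = ((H + X)*(-1 + H) - 2)*X = ((-1 + H)*(H + X) - 2)*X = (-2 + (-1 + H)*(H + X))*X = X*(-2 + (-1 + H)*(H + X)))
-18*W(K(4), -1) - 40 = -(-18)*(-2 + (-1)**2 - 1*(-1) - 1*(-1) - 1*(-1)) - 40 = -(-18)*(-2 + 1 + 1 + 1 + 1) - 40 = -(-18)*2 - 40 = -18*(-2) - 40 = 36 - 40 = -4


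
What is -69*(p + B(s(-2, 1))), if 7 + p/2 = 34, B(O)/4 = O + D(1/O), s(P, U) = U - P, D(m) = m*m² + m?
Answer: -41906/9 ≈ -4656.2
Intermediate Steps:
D(m) = m + m³ (D(m) = m³ + m = m + m³)
B(O) = 4*O + 4/O + 4/O³ (B(O) = 4*(O + (1/O + (1/O)³)) = 4*(O + (1/O + O⁻³)) = 4*(O + 1/O + O⁻³) = 4*O + 4/O + 4/O³)
p = 54 (p = -14 + 2*34 = -14 + 68 = 54)
-69*(p + B(s(-2, 1))) = -69*(54 + (4*(1 - 1*(-2)) + 4/(1 - 1*(-2)) + 4/(1 - 1*(-2))³)) = -69*(54 + (4*(1 + 2) + 4/(1 + 2) + 4/(1 + 2)³)) = -69*(54 + (4*3 + 4/3 + 4/3³)) = -69*(54 + (12 + 4*(⅓) + 4*(1/27))) = -69*(54 + (12 + 4/3 + 4/27)) = -69*(54 + 364/27) = -69*1822/27 = -41906/9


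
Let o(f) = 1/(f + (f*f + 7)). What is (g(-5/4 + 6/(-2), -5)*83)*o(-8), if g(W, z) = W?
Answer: -1411/252 ≈ -5.5992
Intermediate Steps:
o(f) = 1/(7 + f + f²) (o(f) = 1/(f + (f² + 7)) = 1/(f + (7 + f²)) = 1/(7 + f + f²))
(g(-5/4 + 6/(-2), -5)*83)*o(-8) = ((-5/4 + 6/(-2))*83)/(7 - 8 + (-8)²) = ((-5*¼ + 6*(-½))*83)/(7 - 8 + 64) = ((-5/4 - 3)*83)/63 = -17/4*83*(1/63) = -1411/4*1/63 = -1411/252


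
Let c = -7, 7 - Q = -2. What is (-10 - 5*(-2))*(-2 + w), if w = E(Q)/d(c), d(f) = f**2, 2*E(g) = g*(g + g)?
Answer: 0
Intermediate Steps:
Q = 9 (Q = 7 - 1*(-2) = 7 + 2 = 9)
E(g) = g**2 (E(g) = (g*(g + g))/2 = (g*(2*g))/2 = (2*g**2)/2 = g**2)
w = 81/49 (w = 9**2/((-7)**2) = 81/49 ≈ 1.6531)
(-10 - 5*(-2))*(-2 + w) = (-10 - 5*(-2))*(-2 + 81/49) = (-10 + 10)*(-17/49) = 0*(-17/49) = 0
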